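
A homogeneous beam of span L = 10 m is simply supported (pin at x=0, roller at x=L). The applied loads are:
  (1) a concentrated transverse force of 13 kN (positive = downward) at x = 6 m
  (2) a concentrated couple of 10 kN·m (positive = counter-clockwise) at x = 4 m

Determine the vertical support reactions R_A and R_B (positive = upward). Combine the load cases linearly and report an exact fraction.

Load 1 — point force P=13 kN at a=6 m (b=L-a=4):
  R_A = Pb/L = 13·4/10 = 26/5 kN
  R_B = Pa/L = 13·6/10 = 39/5 kN
Load 2 — applied couple M₀=10 kN·m at a=4 m (b=L-a=6):
  R_A = M₀/L = 10/10 = 1 kN
  R_B = -M₀/L = -10/10 = -1 kN
Superposition: R_A = 31/5 kN, R_B = 34/5 kN

R_A = 31/5 kN, R_B = 34/5 kN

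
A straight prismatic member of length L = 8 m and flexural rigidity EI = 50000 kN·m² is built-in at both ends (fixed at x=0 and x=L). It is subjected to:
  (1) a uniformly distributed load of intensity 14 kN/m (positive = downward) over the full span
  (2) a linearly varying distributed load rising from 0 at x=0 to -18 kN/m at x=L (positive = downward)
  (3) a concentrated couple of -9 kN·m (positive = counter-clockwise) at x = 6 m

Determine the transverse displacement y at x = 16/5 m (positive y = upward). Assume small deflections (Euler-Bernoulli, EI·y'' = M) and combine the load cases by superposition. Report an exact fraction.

Load 1 — uniform load w=14 kN/m over full span:
  y_1 = -wx²(L-x)²/(24EI) = -14·(16/5)²·(8-(16/5))²/(24·50000) = -5376/1953125 m
Load 2 — triangular load w₀=-18 kN/m (0→w₀ over full span):
  y_2 = -w₀x²(L-x)²(x+2L)/(120LEI) = -(-18)·(16/5)²·(8-(16/5))²·((16/5)+2·8)/(120·8·50000) = 82944/48828125 m
Load 3 — applied couple M₀=-9 kN·m at a=6 m (b=L-a=2):
  y_3 = (R_Ax³/6 - M_Ax²/2)/EI  [x≤a] with R_A=-81/64, M_A=-45/16 = ((-81/64)·(16/5)³/6 - (-45/16)·(16/5)²/2)/50000 = 117/781250 m
Superposition: y = Σ y_i = -88287/97656250 m ≈ -0.000904 m

y(16/5) = -88287/97656250 m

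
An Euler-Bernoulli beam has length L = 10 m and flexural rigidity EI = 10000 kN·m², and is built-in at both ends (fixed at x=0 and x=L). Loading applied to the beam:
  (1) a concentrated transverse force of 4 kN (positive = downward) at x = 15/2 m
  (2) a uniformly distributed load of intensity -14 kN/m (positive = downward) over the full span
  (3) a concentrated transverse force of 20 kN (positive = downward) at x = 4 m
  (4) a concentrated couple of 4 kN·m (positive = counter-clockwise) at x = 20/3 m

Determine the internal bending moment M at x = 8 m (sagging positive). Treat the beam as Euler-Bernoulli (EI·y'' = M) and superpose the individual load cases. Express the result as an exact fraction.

M(8) = -79/200 kN·m

Load 1 — point force P=4 kN at a=15/2 m (b=L-a=5/2):
  M_1 = Pa²(a+3b)(L-x)/L³ - Pa²b/L²  [x>a] = 4·(15/2)²·((15/2)+3·(5/2))·(10-8)/10³ - 4·(15/2)²·(5/2)/10² = 9/8 kN·m
Load 2 — uniform load w=-14 kN/m over full span:
  M_2 = wLx/2 - wL²/12 - wx²/2 = (-14)·10·8/2 - (-14)·10²/12 - (-14)·8²/2 = 14/3 kN·m
Load 3 — point force P=20 kN at a=4 m (b=L-a=6):
  M_3 = Pa²(a+3b)(L-x)/L³ - Pa²b/L²  [x>a] = 20·4²·(4+3·6)·(10-8)/10³ - 20·4²·6/10² = -128/25 kN·m
Load 4 — applied couple M₀=4 kN·m at a=20/3 m (b=L-a=10/3):
  M_4 = R_Ax - M_A - M₀  [x>a] with R_A=8/15, M_A=4/3 = (8/15)·8 - (4/3) - 4 = -16/15 kN·m
Superposition: M = Σ M_i = -79/200 kN·m ≈ -0.395000 kN·m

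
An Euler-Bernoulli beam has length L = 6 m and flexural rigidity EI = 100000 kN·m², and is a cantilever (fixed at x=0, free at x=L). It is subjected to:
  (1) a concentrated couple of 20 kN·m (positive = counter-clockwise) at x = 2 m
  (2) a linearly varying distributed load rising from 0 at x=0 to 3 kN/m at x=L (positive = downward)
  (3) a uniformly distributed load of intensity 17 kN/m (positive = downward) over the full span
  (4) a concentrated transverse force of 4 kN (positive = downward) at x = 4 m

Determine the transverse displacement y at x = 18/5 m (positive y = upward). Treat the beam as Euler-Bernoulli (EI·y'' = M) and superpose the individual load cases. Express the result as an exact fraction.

Load 1 — applied couple M₀=20 kN·m at a=2 m (b=L-a=4):
  y_1 = M₀a(2x-a)/(2EI)  [x>a] = 20·2·(2·(18/5)-2)/(2·100000) = 13/12500 m
Load 2 — triangular load w₀=3 kN/m (0→w₀ over full span):
  y_2 = (w₀Lx³/12-w₀L²x²/6-w₀x⁵/(120L))/EI = (3·6·(18/5)³/12-3·6²·(18/5)²/6-3·(18/5)⁵/(120·6))/100000 = -1295433/781250000 m
Load 3 — uniform load w=17 kN/m over full span:
  y_3 = -wx²(x²-4Lx+6L²)/(24EI) = -17·(18/5)²·((18/5)²-4·6·(18/5)+6·6²)/(24·100000) = -408969/31250000 m
Load 4 — point force P=4 kN at a=4 m (b=L-a=2):
  y_4 = -Px²(3a-x)/(6EI)  [x≤a] = -4·(18/5)²·(3·4-(18/5))/(6·100000) = -567/781250 m
Superposition: y = Σ y_i = -5637079/390625000 m ≈ -0.014431 m

y(18/5) = -5637079/390625000 m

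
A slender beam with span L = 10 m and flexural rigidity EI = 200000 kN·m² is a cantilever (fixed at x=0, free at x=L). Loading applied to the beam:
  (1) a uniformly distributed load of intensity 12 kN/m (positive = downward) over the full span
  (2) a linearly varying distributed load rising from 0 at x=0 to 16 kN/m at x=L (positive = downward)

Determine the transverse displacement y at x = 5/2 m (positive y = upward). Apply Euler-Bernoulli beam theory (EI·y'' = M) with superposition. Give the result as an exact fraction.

y(5/2) = -73/4800 m

Load 1 — uniform load w=12 kN/m over full span:
  y_1 = -wx²(x²-4Lx+6L²)/(24EI) = -12·(5/2)²·((5/2)²-4·10·(5/2)+6·10²)/(24·200000) = -81/10240 m
Load 2 — triangular load w₀=16 kN/m (0→w₀ over full span):
  y_2 = (w₀Lx³/12-w₀L²x²/6-w₀x⁵/(120L))/EI = (16·10·(5/2)³/12-16·10²·(5/2)²/6-16·(5/2)⁵/(120·10))/200000 = -1121/153600 m
Superposition: y = Σ y_i = -73/4800 m ≈ -0.015208 m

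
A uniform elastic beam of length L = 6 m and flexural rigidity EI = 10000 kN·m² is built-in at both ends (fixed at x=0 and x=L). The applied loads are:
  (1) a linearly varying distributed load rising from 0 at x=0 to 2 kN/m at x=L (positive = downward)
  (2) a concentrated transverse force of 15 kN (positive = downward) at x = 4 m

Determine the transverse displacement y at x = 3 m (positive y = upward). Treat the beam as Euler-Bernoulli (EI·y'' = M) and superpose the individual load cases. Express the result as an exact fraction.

Load 1 — triangular load w₀=2 kN/m (0→w₀ over full span):
  y_1 = -w₀x²(L-x)²(x+2L)/(120LEI) = -2·3²·(6-3)²·(3+2·6)/(120·6·10000) = -27/80000 m
Load 2 — point force P=15 kN at a=4 m (b=L-a=2):
  y_2 = -Pb²x²(3aL-(3a+b)x)/(6L³EI)  [x≤a] = -15·2²·3²·(3·4·6-(3·4+2)·3)/(6·6³·10000) = -1/800 m
Superposition: y = Σ y_i = -127/80000 m ≈ -0.001587 m

y(3) = -127/80000 m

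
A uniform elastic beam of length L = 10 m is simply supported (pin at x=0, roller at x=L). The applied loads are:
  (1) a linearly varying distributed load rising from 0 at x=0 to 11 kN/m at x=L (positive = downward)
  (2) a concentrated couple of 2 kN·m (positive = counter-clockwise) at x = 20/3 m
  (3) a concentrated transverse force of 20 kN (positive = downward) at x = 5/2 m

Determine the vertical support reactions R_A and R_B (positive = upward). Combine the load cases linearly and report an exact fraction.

Load 1 — triangular load w₀=11 kN/m (0→w₀ over full span):
  R_A = w₀L/6 = 11·10/6 = 55/3 kN
  R_B = w₀L/3 = 11·10/3 = 110/3 kN
Load 2 — applied couple M₀=2 kN·m at a=20/3 m (b=L-a=10/3):
  R_A = M₀/L = 2/10 = 1/5 kN
  R_B = -M₀/L = -2/10 = -1/5 kN
Load 3 — point force P=20 kN at a=5/2 m (b=L-a=15/2):
  R_A = Pb/L = 20·(15/2)/10 = 15 kN
  R_B = Pa/L = 20·(5/2)/10 = 5 kN
Superposition: R_A = 503/15 kN, R_B = 622/15 kN

R_A = 503/15 kN, R_B = 622/15 kN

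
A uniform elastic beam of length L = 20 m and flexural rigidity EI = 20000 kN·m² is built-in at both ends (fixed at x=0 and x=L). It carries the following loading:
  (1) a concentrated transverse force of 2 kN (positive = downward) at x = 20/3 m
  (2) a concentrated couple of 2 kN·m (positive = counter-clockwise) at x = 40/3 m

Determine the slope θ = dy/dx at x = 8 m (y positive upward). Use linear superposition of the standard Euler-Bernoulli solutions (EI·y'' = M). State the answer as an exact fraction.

Load 1 — point force P=2 kN at a=20/3 m (b=L-a=40/3):
  θ_1 = Pa²(L-x)(2bL-(3b+a)(L-x))/(2L³EI)  [x>a] = 2·(20/3)²·(20-8)·(2·(40/3)·20-(3·(40/3)+(20/3))·(20-8))/(2·20³·20000) = -1/11250 rad
Load 2 — applied couple M₀=2 kN·m at a=40/3 m (b=L-a=20/3):
  θ_2 = (R_Ax²/2 - M_Ax)/EI  [x≤a] with R_A=2/15, M_A=2/3 = ((2/15)·8²/2 - (2/3)·8)/20000 = -1/18750 rad
Superposition: θ = Σ θ_i = -4/28125 rad ≈ -0.000142 rad

θ(8) = -4/28125 rad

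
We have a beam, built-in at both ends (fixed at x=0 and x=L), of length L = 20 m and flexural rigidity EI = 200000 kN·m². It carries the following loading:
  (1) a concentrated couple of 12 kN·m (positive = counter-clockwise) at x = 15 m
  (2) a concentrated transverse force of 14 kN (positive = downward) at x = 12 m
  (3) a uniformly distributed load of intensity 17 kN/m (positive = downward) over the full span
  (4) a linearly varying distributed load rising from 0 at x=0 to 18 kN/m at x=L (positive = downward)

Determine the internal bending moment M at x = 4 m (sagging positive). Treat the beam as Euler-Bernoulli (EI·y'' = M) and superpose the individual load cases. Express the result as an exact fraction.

M(4) = -96727/1500 kN·m

Load 1 — applied couple M₀=12 kN·m at a=15 m (b=L-a=5):
  M_1 = R_Ax - M_A  [x≤a] with R_A=27/40, M_A=15/4 = (27/40)·4 - (15/4) = -21/20 kN·m
Load 2 — point force P=14 kN at a=12 m (b=L-a=8):
  M_2 = Pb²(3a+b)x/L³ - Pab²/L²  [x≤a] = 14·8²·(3·12+8)·4/20³ - 14·12·8²/20² = -896/125 kN·m
Load 3 — uniform load w=17 kN/m over full span:
  M_3 = wLx/2 - wL²/12 - wx²/2 = 17·20·4/2 - 17·20²/12 - 17·4²/2 = -68/3 kN·m
Load 4 — triangular load w₀=18 kN/m (0→w₀ over full span):
  M_4 = 3w₀Lx/20 - w₀L²/30 - w₀x³/(6L) = 3·18·20·4/20 - 18·20²/30 - 18·4³/(6·20) = -168/5 kN·m
Superposition: M = Σ M_i = -96727/1500 kN·m ≈ -64.484667 kN·m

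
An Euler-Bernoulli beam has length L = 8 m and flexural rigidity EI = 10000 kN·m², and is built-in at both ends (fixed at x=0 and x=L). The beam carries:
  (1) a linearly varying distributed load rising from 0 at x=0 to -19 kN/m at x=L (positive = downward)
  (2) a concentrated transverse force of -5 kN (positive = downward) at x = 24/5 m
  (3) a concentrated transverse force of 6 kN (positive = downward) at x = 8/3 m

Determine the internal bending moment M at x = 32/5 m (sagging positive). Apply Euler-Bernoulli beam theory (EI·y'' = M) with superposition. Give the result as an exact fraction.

Load 1 — triangular load w₀=-19 kN/m (0→w₀ over full span):
  M_1 = 3w₀Lx/20 - w₀L²/30 - w₀x³/(6L) = 3·(-19)·8·(32/5)/20 - (-19)·8²/30 - (-19)·(32/5)³/(6·8) = -608/375 kN·m
Load 2 — point force P=-5 kN at a=24/5 m (b=L-a=16/5):
  M_2 = Pa²(a+3b)(L-x)/L³ - Pa²b/L²  [x>a] = (-5)·(24/5)²·((24/5)+3·(16/5))·(8-(32/5))/8³ - (-5)·(24/5)²·(16/5)/8² = 72/125 kN·m
Load 3 — point force P=6 kN at a=8/3 m (b=L-a=16/3):
  M_3 = Pa²(a+3b)(L-x)/L³ - Pa²b/L²  [x>a] = 6·(8/3)²·((8/3)+3·(16/3))·(8-(32/5))/8³ - 6·(8/3)²·(16/3)/8² = -16/15 kN·m
Superposition: M = Σ M_i = -264/125 kN·m ≈ -2.112000 kN·m

M(32/5) = -264/125 kN·m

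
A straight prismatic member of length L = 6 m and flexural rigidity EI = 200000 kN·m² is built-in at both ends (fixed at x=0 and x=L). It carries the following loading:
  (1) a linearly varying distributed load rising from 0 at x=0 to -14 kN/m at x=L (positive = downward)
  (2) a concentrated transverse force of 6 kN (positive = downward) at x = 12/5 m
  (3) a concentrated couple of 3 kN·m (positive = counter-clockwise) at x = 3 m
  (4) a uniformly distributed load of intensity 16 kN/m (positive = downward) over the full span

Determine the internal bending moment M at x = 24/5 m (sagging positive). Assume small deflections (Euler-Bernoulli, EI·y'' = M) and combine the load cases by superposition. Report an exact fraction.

Load 1 — triangular load w₀=-14 kN/m (0→w₀ over full span):
  M_1 = 3w₀Lx/20 - w₀L²/30 - w₀x³/(6L) = 3·(-14)·6·(24/5)/20 - (-14)·6²/30 - (-14)·(24/5)³/(6·6) = -84/125 kN·m
Load 2 — point force P=6 kN at a=12/5 m (b=L-a=18/5):
  M_2 = Pa²(a+3b)(L-x)/L³ - Pa²b/L²  [x>a] = 6·(12/5)²·((12/5)+3·(18/5))·(6-(24/5))/6³ - 6·(12/5)²·(18/5)/6² = -576/625 kN·m
Load 3 — applied couple M₀=3 kN·m at a=3 m (b=L-a=3):
  M_3 = R_Ax - M_A - M₀  [x>a] with R_A=3/4, M_A=3/4 = (3/4)·(24/5) - (3/4) - 3 = -3/20 kN·m
Load 4 — uniform load w=16 kN/m over full span:
  M_4 = wLx/2 - wL²/12 - wx²/2 = 16·6·(24/5)/2 - 16·6²/12 - 16·(24/5)²/2 = -48/25 kN·m
Superposition: M = Σ M_i = -9159/2500 kN·m ≈ -3.663600 kN·m

M(24/5) = -9159/2500 kN·m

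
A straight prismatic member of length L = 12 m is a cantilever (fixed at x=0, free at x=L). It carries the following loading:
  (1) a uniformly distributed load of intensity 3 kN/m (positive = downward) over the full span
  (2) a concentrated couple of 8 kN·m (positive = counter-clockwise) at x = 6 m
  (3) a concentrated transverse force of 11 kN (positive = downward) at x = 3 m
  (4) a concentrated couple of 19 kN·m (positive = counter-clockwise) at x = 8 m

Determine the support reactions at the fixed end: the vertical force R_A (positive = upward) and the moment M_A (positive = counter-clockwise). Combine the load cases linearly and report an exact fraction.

R_A = 47 kN, M_A = 222 kN·m

Load 1 — uniform load w=3 kN/m over full span:
  R_A = wL = 3·12 = 36 kN
  M_A = wL²/2 = 3·12²/2 = 216 kN·m
Load 2 — applied couple M₀=8 kN·m at a=6 m (b=L-a=6):
  R_A = 0 kN
  M_A = -M₀ = -8 kN·m
Load 3 — point force P=11 kN at a=3 m (b=L-a=9):
  R_A = P = 11 kN
  M_A = Pa = 11·3 = 33 kN·m
Load 4 — applied couple M₀=19 kN·m at a=8 m (b=L-a=4):
  R_A = 0 kN
  M_A = -M₀ = -19 kN·m
Superposition: R_A = 47 kN, M_A = 222 kN·m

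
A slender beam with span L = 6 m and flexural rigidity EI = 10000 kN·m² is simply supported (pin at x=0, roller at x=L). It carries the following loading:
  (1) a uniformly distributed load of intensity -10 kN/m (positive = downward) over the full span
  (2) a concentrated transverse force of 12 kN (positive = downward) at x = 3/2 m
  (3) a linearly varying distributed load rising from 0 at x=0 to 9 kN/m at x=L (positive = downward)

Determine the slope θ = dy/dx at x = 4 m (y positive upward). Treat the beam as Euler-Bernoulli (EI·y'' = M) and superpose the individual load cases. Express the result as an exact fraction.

Load 1 — uniform load w=-10 kN/m over full span:
  θ_1 = -w(L³-6Lx²+4x³)/(24EI) = -(-10)·(6³-6·6·4²+4·4³)/(24·10000) = -13/3000 rad
Load 2 — point force P=12 kN at a=3/2 m (b=L-a=9/2):
  θ_2 = -Pa(2L²-6Lx+3x²+a²)/(6LEI)  [x>a] = -12·(3/2)·(2·6²-6·6·4+3·4²+(3/2)²)/(6·6·10000) = 87/80000 rad
Load 3 — triangular load w₀=9 kN/m (0→w₀ over full span):
  θ_3 = -w₀(7L⁴-30L²x²+15x⁴)/(360LEI) = -9·(7·6⁴-30·6²·4²+15·4⁴)/(360·6·10000) = 91/50000 rad
Superposition: θ = Σ θ_i = -1711/1200000 rad ≈ -0.001426 rad

θ(4) = -1711/1200000 rad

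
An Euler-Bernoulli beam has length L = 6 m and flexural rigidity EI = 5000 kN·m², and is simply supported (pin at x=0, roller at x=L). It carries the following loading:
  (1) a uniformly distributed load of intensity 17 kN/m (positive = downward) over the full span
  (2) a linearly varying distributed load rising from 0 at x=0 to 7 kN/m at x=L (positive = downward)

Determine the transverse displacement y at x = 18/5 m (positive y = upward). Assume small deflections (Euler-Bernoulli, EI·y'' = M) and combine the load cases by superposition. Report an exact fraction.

Load 1 — uniform load w=17 kN/m over full span:
  y_1 = -wx(L³-2Lx²+x³)/(24EI) = -17·(18/5)·(6³-2·6·(18/5)²+(18/5)³)/(24·5000) = -42687/781250 m
Load 2 — triangular load w₀=7 kN/m (0→w₀ over full span):
  y_2 = -w₀x(7L⁴-10L²x²+3x⁴)/(360LEI) = -7·(18/5)·(7·6⁴-10·6²·(18/5)²+3·(18/5)⁴)/(360·6·5000) = -111888/9765625 m
Superposition: y = Σ y_i = -1290951/19531250 m ≈ -0.066097 m

y(18/5) = -1290951/19531250 m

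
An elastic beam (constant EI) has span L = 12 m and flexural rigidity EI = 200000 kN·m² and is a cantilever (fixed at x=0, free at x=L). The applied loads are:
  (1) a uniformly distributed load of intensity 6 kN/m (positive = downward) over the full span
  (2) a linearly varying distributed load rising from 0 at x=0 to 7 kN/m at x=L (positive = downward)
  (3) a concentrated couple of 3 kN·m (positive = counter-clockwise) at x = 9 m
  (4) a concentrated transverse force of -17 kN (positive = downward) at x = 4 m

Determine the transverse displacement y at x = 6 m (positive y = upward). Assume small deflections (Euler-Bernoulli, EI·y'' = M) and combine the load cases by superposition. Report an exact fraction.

y(6) = -140897/3000000 m

Load 1 — uniform load w=6 kN/m over full span:
  y_1 = -wx²(x²-4Lx+6L²)/(24EI) = -6·6²·(6²-4·12·6+6·12²)/(24·200000) = -1377/50000 m
Load 2 — triangular load w₀=7 kN/m (0→w₀ over full span):
  y_2 = (w₀Lx³/12-w₀L²x²/6-w₀x⁵/(120L))/EI = (7·12·6³/12-7·12²·6²/6-7·6⁵/(120·12))/200000 = -22869/1000000 m
Load 3 — applied couple M₀=3 kN·m at a=9 m (b=L-a=3):
  y_3 = M₀x²/(2EI)  [x≤a] = 3·6²/(2·200000) = 27/100000 m
Load 4 — point force P=-17 kN at a=4 m (b=L-a=8):
  y_4 = -Pa²(3x-a)/(6EI)  [x>a] = -(-17)·4²·(3·6-4)/(6·200000) = 119/37500 m
Superposition: y = Σ y_i = -140897/3000000 m ≈ -0.046966 m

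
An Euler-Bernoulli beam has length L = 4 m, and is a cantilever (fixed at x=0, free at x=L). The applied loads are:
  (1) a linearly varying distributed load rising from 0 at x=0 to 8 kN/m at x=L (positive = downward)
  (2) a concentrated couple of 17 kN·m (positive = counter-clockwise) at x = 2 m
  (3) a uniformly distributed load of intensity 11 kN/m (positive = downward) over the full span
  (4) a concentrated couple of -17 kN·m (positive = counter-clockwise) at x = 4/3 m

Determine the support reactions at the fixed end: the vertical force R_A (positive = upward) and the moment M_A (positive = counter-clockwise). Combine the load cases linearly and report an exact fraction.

R_A = 60 kN, M_A = 392/3 kN·m

Load 1 — triangular load w₀=8 kN/m (0→w₀ over full span):
  R_A = w₀L/2 = 8·4/2 = 16 kN
  M_A = w₀L²/3 = 8·4²/3 = 128/3 kN·m
Load 2 — applied couple M₀=17 kN·m at a=2 m (b=L-a=2):
  R_A = 0 kN
  M_A = -M₀ = -17 kN·m
Load 3 — uniform load w=11 kN/m over full span:
  R_A = wL = 11·4 = 44 kN
  M_A = wL²/2 = 11·4²/2 = 88 kN·m
Load 4 — applied couple M₀=-17 kN·m at a=4/3 m (b=L-a=8/3):
  R_A = 0 kN
  M_A = -M₀ = -(-17) = 17 kN·m
Superposition: R_A = 60 kN, M_A = 392/3 kN·m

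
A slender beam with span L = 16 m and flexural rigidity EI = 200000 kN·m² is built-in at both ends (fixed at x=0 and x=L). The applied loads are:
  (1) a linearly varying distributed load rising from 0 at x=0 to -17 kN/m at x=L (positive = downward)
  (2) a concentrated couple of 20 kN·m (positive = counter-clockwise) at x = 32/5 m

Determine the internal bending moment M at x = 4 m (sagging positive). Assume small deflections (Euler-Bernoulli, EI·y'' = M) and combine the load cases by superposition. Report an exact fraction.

M(4) = -2 kN·m

Load 1 — triangular load w₀=-17 kN/m (0→w₀ over full span):
  M_1 = 3w₀Lx/20 - w₀L²/30 - w₀x³/(6L) = 3·(-17)·16·4/20 - (-17)·16²/30 - (-17)·4³/(6·16) = -34/5 kN·m
Load 2 — applied couple M₀=20 kN·m at a=32/5 m (b=L-a=48/5):
  M_2 = R_Ax - M_A  [x≤a] with R_A=9/5, M_A=12/5 = (9/5)·4 - (12/5) = 24/5 kN·m
Superposition: M = Σ M_i = -2 kN·m ≈ -2.000000 kN·m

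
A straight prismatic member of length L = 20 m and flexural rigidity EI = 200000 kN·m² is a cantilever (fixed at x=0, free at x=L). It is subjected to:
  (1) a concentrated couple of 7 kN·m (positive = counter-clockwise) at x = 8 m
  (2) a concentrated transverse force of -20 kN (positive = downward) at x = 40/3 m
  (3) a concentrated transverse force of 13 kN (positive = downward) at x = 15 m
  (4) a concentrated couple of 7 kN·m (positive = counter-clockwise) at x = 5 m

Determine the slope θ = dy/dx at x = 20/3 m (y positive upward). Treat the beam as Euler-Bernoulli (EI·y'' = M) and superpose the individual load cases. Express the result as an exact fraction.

Load 1 — applied couple M₀=7 kN·m at a=8 m (b=L-a=12):
  θ_1 = M₀x/EI  [x≤a] = 7·(20/3)/200000 = 7/30000 rad
Load 2 — point force P=-20 kN at a=40/3 m (b=L-a=20/3):
  θ_2 = -Px(2a-x)/(2EI)  [x≤a] = -(-20)·(20/3)·(2·(40/3)-(20/3))/(2·200000) = 1/150 rad
Load 3 — point force P=13 kN at a=15 m (b=L-a=5):
  θ_3 = -Px(2a-x)/(2EI)  [x≤a] = -13·(20/3)·(2·15-(20/3))/(2·200000) = -91/18000 rad
Load 4 — applied couple M₀=7 kN·m at a=5 m (b=L-a=15):
  θ_4 = M₀a/EI  [x>a] = 7·5/200000 = 7/40000 rad
Superposition: θ = Σ θ_i = 727/360000 rad ≈ 0.002019 rad

θ(20/3) = 727/360000 rad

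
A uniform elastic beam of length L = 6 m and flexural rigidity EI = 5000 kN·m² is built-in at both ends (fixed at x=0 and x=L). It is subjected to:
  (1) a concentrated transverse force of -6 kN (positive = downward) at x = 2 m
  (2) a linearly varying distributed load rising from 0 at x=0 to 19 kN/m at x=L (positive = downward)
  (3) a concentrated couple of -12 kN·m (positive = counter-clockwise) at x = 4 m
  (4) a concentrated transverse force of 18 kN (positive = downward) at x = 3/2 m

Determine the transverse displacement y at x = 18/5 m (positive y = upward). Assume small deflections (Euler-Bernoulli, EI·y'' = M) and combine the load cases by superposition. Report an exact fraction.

Load 1 — point force P=-6 kN at a=2 m (b=L-a=4):
  y_1 = -Pa²(L-x)²(3bL-(3b+a)(L-x))/(6L³EI)  [x>a] = -(-6)·2²·(6-(18/5))²·(3·4·6-(3·4+2)·(6-(18/5)))/(6·6³·5000) = 64/78125 m
Load 2 — triangular load w₀=19 kN/m (0→w₀ over full span):
  y_2 = -w₀x²(L-x)²(x+2L)/(120LEI) = -19·(18/5)²·(6-(18/5))²·((18/5)+2·6)/(120·6·5000) = -60021/9765625 m
Load 3 — applied couple M₀=-12 kN·m at a=4 m (b=L-a=2):
  y_3 = (R_Ax³/6 - M_Ax²/2)/EI  [x≤a] with R_A=-8/3, M_A=-4 = ((-8/3)·(18/5)³/6 - (-4)·(18/5)²/2)/5000 = 81/78125 m
Load 4 — point force P=18 kN at a=3/2 m (b=L-a=9/2):
  y_4 = -Pa²(L-x)²(3bL-(3b+a)(L-x))/(6L³EI)  [x>a] = -18·(3/2)²·(6-(18/5))²·(3·(9/2)·6-(3·(9/2)+(3/2))·(6-(18/5)))/(6·6³·5000) = -81/50000 m
Superposition: y = Σ y_i = -923461/156250000 m ≈ -0.005910 m

y(18/5) = -923461/156250000 m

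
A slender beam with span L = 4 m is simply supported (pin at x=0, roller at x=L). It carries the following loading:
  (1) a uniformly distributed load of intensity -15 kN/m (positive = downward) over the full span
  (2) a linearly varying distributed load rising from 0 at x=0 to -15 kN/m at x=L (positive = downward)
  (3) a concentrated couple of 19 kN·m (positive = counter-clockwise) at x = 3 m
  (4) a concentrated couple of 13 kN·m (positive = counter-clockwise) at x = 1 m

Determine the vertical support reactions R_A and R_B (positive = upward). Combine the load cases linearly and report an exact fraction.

Load 1 — uniform load w=-15 kN/m over full span:
  R_A = wL/2 = (-15)·4/2 = -30 kN
  R_B = wL/2 = (-15)·4/2 = -30 kN
Load 2 — triangular load w₀=-15 kN/m (0→w₀ over full span):
  R_A = w₀L/6 = (-15)·4/6 = -10 kN
  R_B = w₀L/3 = (-15)·4/3 = -20 kN
Load 3 — applied couple M₀=19 kN·m at a=3 m (b=L-a=1):
  R_A = M₀/L = 19/4 kN
  R_B = -M₀/L = -19/4 kN
Load 4 — applied couple M₀=13 kN·m at a=1 m (b=L-a=3):
  R_A = M₀/L = 13/4 kN
  R_B = -M₀/L = -13/4 kN
Superposition: R_A = -32 kN, R_B = -58 kN

R_A = -32 kN, R_B = -58 kN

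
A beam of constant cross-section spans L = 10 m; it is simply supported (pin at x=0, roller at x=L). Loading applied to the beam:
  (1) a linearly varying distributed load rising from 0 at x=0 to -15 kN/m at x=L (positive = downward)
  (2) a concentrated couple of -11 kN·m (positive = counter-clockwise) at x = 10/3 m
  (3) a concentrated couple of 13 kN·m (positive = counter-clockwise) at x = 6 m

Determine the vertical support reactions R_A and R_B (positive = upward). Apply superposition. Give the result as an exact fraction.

Load 1 — triangular load w₀=-15 kN/m (0→w₀ over full span):
  R_A = w₀L/6 = (-15)·10/6 = -25 kN
  R_B = w₀L/3 = (-15)·10/3 = -50 kN
Load 2 — applied couple M₀=-11 kN·m at a=10/3 m (b=L-a=20/3):
  R_A = M₀/L = (-11)/10 = -11/10 kN
  R_B = -M₀/L = -(-11)/10 = 11/10 kN
Load 3 — applied couple M₀=13 kN·m at a=6 m (b=L-a=4):
  R_A = M₀/L = 13/10 kN
  R_B = -M₀/L = -13/10 kN
Superposition: R_A = -124/5 kN, R_B = -251/5 kN

R_A = -124/5 kN, R_B = -251/5 kN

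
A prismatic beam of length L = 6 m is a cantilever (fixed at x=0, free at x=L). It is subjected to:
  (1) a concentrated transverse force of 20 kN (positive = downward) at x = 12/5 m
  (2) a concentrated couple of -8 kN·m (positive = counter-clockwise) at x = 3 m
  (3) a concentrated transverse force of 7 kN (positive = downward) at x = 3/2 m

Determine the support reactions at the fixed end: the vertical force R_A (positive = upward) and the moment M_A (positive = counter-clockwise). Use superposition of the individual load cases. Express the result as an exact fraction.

Load 1 — point force P=20 kN at a=12/5 m (b=L-a=18/5):
  R_A = P = 20 kN
  M_A = Pa = 20·(12/5) = 48 kN·m
Load 2 — applied couple M₀=-8 kN·m at a=3 m (b=L-a=3):
  R_A = 0 kN
  M_A = -M₀ = -(-8) = 8 kN·m
Load 3 — point force P=7 kN at a=3/2 m (b=L-a=9/2):
  R_A = P = 7 kN
  M_A = Pa = 7·(3/2) = 21/2 kN·m
Superposition: R_A = 27 kN, M_A = 133/2 kN·m

R_A = 27 kN, M_A = 133/2 kN·m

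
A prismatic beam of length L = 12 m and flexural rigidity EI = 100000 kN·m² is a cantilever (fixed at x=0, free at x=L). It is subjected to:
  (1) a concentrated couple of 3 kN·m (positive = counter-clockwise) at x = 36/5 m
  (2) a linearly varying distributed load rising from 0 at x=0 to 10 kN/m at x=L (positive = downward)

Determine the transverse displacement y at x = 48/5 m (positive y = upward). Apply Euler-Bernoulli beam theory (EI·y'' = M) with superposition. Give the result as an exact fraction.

Load 1 — applied couple M₀=3 kN·m at a=36/5 m (b=L-a=24/5):
  y_1 = M₀a(2x-a)/(2EI)  [x>a] = 3·(36/5)·(2·(48/5)-(36/5))/(2·100000) = 81/62500 m
Load 2 — triangular load w₀=10 kN/m (0→w₀ over full span):
  y_2 = (w₀Lx³/12-w₀L²x²/6-w₀x⁵/(120L))/EI = (10·12·(48/5)³/12-10·12²·(48/5)²/6-10·(48/5)⁵/(120·12))/100000 = -1351296/9765625 m
Superposition: y = Σ y_i = -5354559/39062500 m ≈ -0.137077 m

y(48/5) = -5354559/39062500 m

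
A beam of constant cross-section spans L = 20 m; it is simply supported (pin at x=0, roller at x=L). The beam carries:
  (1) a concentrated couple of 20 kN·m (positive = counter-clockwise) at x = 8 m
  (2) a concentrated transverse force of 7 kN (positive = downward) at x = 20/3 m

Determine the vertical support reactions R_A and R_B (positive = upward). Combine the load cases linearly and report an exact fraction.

R_A = 17/3 kN, R_B = 4/3 kN

Load 1 — applied couple M₀=20 kN·m at a=8 m (b=L-a=12):
  R_A = M₀/L = 20/20 = 1 kN
  R_B = -M₀/L = -20/20 = -1 kN
Load 2 — point force P=7 kN at a=20/3 m (b=L-a=40/3):
  R_A = Pb/L = 7·(40/3)/20 = 14/3 kN
  R_B = Pa/L = 7·(20/3)/20 = 7/3 kN
Superposition: R_A = 17/3 kN, R_B = 4/3 kN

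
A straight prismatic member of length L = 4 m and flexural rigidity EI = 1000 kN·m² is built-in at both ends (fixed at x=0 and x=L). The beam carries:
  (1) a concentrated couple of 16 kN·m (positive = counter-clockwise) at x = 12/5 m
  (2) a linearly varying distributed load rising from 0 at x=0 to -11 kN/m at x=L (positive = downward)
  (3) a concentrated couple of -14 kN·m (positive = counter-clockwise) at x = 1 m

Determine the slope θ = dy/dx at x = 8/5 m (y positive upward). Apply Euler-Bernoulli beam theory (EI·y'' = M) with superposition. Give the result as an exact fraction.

θ(8/5) = 19/625000 rad

Load 1 — applied couple M₀=16 kN·m at a=12/5 m (b=L-a=8/5):
  θ_1 = (R_Ax²/2 - M_Ax)/EI  [x≤a] with R_A=144/25, M_A=128/25 = ((144/25)·(8/5)²/2 - (128/25)·(8/5))/1000 = -64/78125 rad
Load 2 — triangular load w₀=-11 kN/m (0→w₀ over full span):
  θ_2 = -w₀(2x(L-x)(L-2x)(x+2L)+x²(L-x)²)/(120LEI) = -(-11)·(2·(8/5)·(4-(8/5))·(4-2·(8/5))·((8/5)+2·4)+(8/5)²·(4-(8/5))²)/(120·4·1000) = 132/78125 rad
Load 3 — applied couple M₀=-14 kN·m at a=1 m (b=L-a=3):
  θ_3 = (R_Ax²/2 - M_Ax - M₀(x-a))/EI  [x>a] with R_A=-63/16, M_A=21/8 = ((-63/16)·(8/5)²/2 - (21/8)·(8/5) - (-14)·((8/5)-1))/1000 = -21/25000 rad
Superposition: θ = Σ θ_i = 19/625000 rad ≈ 0.000030 rad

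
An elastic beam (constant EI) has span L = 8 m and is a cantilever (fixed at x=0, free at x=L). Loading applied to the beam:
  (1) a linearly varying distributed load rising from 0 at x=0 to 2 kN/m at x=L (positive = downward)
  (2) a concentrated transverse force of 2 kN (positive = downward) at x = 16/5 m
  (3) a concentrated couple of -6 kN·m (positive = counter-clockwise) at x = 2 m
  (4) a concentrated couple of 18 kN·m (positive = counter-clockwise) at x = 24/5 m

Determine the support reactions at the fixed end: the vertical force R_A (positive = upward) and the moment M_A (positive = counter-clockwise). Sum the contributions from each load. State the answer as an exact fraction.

R_A = 10 kN, M_A = 556/15 kN·m

Load 1 — triangular load w₀=2 kN/m (0→w₀ over full span):
  R_A = w₀L/2 = 2·8/2 = 8 kN
  M_A = w₀L²/3 = 2·8²/3 = 128/3 kN·m
Load 2 — point force P=2 kN at a=16/5 m (b=L-a=24/5):
  R_A = P = 2 kN
  M_A = Pa = 2·(16/5) = 32/5 kN·m
Load 3 — applied couple M₀=-6 kN·m at a=2 m (b=L-a=6):
  R_A = 0 kN
  M_A = -M₀ = -(-6) = 6 kN·m
Load 4 — applied couple M₀=18 kN·m at a=24/5 m (b=L-a=16/5):
  R_A = 0 kN
  M_A = -M₀ = -18 kN·m
Superposition: R_A = 10 kN, M_A = 556/15 kN·m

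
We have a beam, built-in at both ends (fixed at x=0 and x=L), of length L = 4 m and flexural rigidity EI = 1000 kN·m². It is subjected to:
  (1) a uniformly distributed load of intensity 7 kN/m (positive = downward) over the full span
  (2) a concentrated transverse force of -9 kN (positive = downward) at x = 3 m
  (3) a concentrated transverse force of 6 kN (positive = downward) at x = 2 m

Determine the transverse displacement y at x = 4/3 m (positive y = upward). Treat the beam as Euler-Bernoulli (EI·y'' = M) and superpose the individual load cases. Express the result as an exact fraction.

Load 1 — uniform load w=7 kN/m over full span:
  y_1 = -wx²(L-x)²/(24EI) = -7·(4/3)²·(4-(4/3))²/(24·1000) = -112/30375 m
Load 2 — point force P=-9 kN at a=3 m (b=L-a=1):
  y_2 = -Pb²x²(3aL-(3a+b)x)/(6L³EI)  [x≤a] = -(-9)·1²·(4/3)²·(3·3·4-(3·3+1)·(4/3))/(6·4³·1000) = 17/18000 m
Load 3 — point force P=6 kN at a=2 m (b=L-a=2):
  y_3 = -Pb²x²(3aL-(3a+b)x)/(6L³EI)  [x≤a] = -6·2²·(4/3)²·(3·2·4-(3·2+2)·(4/3))/(6·4³·1000) = -1/675 m
Superposition: y = Σ y_i = -2053/486000 m ≈ -0.004224 m

y(4/3) = -2053/486000 m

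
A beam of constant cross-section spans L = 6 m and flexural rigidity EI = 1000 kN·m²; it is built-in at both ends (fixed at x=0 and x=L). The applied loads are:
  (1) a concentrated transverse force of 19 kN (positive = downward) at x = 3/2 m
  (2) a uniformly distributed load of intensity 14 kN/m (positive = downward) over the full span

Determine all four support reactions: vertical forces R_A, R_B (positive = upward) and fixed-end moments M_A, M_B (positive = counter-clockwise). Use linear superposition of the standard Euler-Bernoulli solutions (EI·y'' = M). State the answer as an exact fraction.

R_A = 1857/32 kN, M_A = 1857/32 kN·m, R_B = 1439/32 kN, M_B = -1515/32 kN·m

Load 1 — point force P=19 kN at a=3/2 m (b=L-a=9/2):
  R_A = Pb²(3a+b)/L³ = 19·(9/2)²·(3·(3/2)+(9/2))/6³ = 513/32 kN
  M_A = Pab²/L² = 19·(3/2)·(9/2)²/6² = 513/32 kN·m
  R_B = Pa²(a+3b)/L³ = 19·(3/2)²·((3/2)+3·(9/2))/6³ = 95/32 kN
  M_B = -Pa²b/L² = -19·(3/2)²·(9/2)/6² = -171/32 kN·m
Load 2 — uniform load w=14 kN/m over full span:
  R_A = wL/2 = 14·6/2 = 42 kN
  M_A = wL²/12 = 14·6²/12 = 42 kN·m
  R_B = wL/2 = 14·6/2 = 42 kN
  M_B = -wL²/12 = -14·6²/12 = -42 kN·m
Superposition: R_A = 1857/32 kN, M_A = 1857/32 kN·m, R_B = 1439/32 kN, M_B = -1515/32 kN·m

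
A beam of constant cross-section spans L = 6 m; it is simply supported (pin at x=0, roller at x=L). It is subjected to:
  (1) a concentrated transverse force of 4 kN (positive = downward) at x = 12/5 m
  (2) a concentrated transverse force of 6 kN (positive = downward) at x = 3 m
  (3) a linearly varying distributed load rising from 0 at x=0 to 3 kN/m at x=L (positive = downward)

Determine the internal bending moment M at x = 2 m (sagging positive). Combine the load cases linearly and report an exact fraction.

M(2) = 242/15 kN·m

Load 1 — point force P=4 kN at a=12/5 m (b=L-a=18/5):
  M_1 = Pbx/L  [x≤a] = 4·(18/5)·2/6 = 24/5 kN·m
Load 2 — point force P=6 kN at a=3 m (b=L-a=3):
  M_2 = Pbx/L  [x≤a] = 6·3·2/6 = 6 kN·m
Load 3 — triangular load w₀=3 kN/m (0→w₀ over full span):
  M_3 = w₀Lx/6 - w₀x³/(6L) = 3·6·2/6 - 3·2³/(6·6) = 16/3 kN·m
Superposition: M = Σ M_i = 242/15 kN·m ≈ 16.133333 kN·m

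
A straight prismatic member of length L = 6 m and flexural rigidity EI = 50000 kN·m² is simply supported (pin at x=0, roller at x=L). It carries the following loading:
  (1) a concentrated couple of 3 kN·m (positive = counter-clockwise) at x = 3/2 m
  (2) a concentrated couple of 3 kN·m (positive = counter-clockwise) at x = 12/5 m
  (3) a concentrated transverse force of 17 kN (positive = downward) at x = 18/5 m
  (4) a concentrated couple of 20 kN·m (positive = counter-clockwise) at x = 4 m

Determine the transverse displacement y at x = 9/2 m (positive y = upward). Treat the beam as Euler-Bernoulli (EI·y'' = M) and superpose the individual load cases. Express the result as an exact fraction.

Load 1 — applied couple M₀=3 kN·m at a=3/2 m (b=L-a=9/2):
  y_1 = (M₀x³/(6L)-M₀(x-a)²/2+C₁x)/EI  [x>a] with C₁=M₀(3b²-L²)/(6L)=33/16 = (3·(9/2)³/(6·6)-3·((9/2)-(3/2))²/2+(33/16)·(9/2))/50000 = 27/400000 m
Load 2 — applied couple M₀=3 kN·m at a=12/5 m (b=L-a=18/5):
  y_2 = (M₀x³/(6L)-M₀(x-a)²/2+C₁x)/EI  [x>a] with C₁=M₀(3b²-L²)/(6L)=6/25 = (3·(9/2)³/(6·6)-3·((9/2)-(12/5))²/2+(6/25)·(9/2))/50000 = 1647/40000000 m
Load 3 — point force P=17 kN at a=18/5 m (b=L-a=12/5):
  y_3 = -Pa(L-x)(2Lx-a²-x²)/(6LEI)  [x>a] = -17·(18/5)·(6-(9/2))·(2·6·(9/2)-(18/5)²-(9/2)²)/(6·6·50000) = -106029/100000000 m
Load 4 — applied couple M₀=20 kN·m at a=4 m (b=L-a=2):
  y_4 = (M₀x³/(6L)-M₀(x-a)²/2+C₁x)/EI  [x>a] with C₁=M₀(3b²-L²)/(6L)=-40/3 = (20·(9/2)³/(6·6)-20·((9/2)-4)²/2+(-40/3)·(9/2))/50000 = -19/80000 m
Superposition: y = Σ y_i = -237823/200000000 m ≈ -0.001189 m

y(9/2) = -237823/200000000 m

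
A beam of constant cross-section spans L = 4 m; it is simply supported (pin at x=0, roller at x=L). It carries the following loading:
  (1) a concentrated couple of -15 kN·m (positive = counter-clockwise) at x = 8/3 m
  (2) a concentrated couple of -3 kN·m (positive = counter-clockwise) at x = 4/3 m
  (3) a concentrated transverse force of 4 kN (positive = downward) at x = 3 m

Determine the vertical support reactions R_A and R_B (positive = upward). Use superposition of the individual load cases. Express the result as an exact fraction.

R_A = -7/2 kN, R_B = 15/2 kN

Load 1 — applied couple M₀=-15 kN·m at a=8/3 m (b=L-a=4/3):
  R_A = M₀/L = (-15)/4 = -15/4 kN
  R_B = -M₀/L = -(-15)/4 = 15/4 kN
Load 2 — applied couple M₀=-3 kN·m at a=4/3 m (b=L-a=8/3):
  R_A = M₀/L = (-3)/4 = -3/4 kN
  R_B = -M₀/L = -(-3)/4 = 3/4 kN
Load 3 — point force P=4 kN at a=3 m (b=L-a=1):
  R_A = Pb/L = 4·1/4 = 1 kN
  R_B = Pa/L = 4·3/4 = 3 kN
Superposition: R_A = -7/2 kN, R_B = 15/2 kN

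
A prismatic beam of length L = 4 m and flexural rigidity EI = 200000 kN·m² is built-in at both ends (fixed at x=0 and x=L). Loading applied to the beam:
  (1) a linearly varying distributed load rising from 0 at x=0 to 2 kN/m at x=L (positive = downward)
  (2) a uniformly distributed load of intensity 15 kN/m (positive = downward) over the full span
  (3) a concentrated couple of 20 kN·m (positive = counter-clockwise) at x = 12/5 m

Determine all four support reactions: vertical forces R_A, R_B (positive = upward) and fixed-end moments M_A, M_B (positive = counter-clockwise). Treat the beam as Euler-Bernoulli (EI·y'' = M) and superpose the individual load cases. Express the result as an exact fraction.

R_A = 192/5 kN, M_A = 412/15 kN·m, R_B = 128/5 kN, M_B = -96/5 kN·m

Load 1 — triangular load w₀=2 kN/m (0→w₀ over full span):
  R_A = 3w₀L/20 = 3·2·4/20 = 6/5 kN
  M_A = w₀L²/30 = 2·4²/30 = 16/15 kN·m
  R_B = 7w₀L/20 = 7·2·4/20 = 14/5 kN
  M_B = -w₀L²/20 = -2·4²/20 = -8/5 kN·m
Load 2 — uniform load w=15 kN/m over full span:
  R_A = wL/2 = 15·4/2 = 30 kN
  M_A = wL²/12 = 15·4²/12 = 20 kN·m
  R_B = wL/2 = 15·4/2 = 30 kN
  M_B = -wL²/12 = -15·4²/12 = -20 kN·m
Load 3 — applied couple M₀=20 kN·m at a=12/5 m (b=L-a=8/5):
  R_A = 6M₀ab/L³ = 6·20·(12/5)·(8/5)/4³ = 36/5 kN
  M_A = M₀b(2a-b)/L² = 20·(8/5)·(2·(12/5)-(8/5))/4² = 32/5 kN·m
  R_B = -6M₀ab/L³ = -6·20·(12/5)·(8/5)/4³ = -36/5 kN
  M_B = M₀a(2b-a)/L² = 20·(12/5)·(2·(8/5)-(12/5))/4² = 12/5 kN·m
Superposition: R_A = 192/5 kN, M_A = 412/15 kN·m, R_B = 128/5 kN, M_B = -96/5 kN·m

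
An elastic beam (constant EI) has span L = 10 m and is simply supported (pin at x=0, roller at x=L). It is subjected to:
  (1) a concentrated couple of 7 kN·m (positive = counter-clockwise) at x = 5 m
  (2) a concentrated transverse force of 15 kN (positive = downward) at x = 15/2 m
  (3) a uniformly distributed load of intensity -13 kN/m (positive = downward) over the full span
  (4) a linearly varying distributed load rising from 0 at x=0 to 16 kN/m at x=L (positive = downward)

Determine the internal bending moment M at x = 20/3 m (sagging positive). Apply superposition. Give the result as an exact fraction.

Load 1 — applied couple M₀=7 kN·m at a=5 m (b=L-a=5):
  M_1 = M₀x/L - M₀  [x>a] = 7·(20/3)/10 - 7 = -7/3 kN·m
Load 2 — point force P=15 kN at a=15/2 m (b=L-a=5/2):
  M_2 = Pbx/L  [x≤a] = 15·(5/2)·(20/3)/10 = 25 kN·m
Load 3 — uniform load w=-13 kN/m over full span:
  M_3 = wx(L-x)/2 = (-13)·(20/3)·(10-(20/3))/2 = -1300/9 kN·m
Load 4 — triangular load w₀=16 kN/m (0→w₀ over full span):
  M_4 = w₀Lx/6 - w₀x³/(6L) = 16·10·(20/3)/6 - 16·(20/3)³/(6·10) = 8000/81 kN·m
Superposition: M = Σ M_i = -1864/81 kN·m ≈ -23.012346 kN·m

M(20/3) = -1864/81 kN·m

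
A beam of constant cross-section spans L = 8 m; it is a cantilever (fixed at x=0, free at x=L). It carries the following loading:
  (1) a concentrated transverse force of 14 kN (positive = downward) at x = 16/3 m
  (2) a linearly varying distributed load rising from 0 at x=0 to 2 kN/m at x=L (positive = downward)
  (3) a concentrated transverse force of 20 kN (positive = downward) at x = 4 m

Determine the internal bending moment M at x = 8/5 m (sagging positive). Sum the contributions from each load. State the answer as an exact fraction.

M(8/5) = -16288/125 kN·m

Load 1 — point force P=14 kN at a=16/3 m (b=L-a=8/3):
  M_1 = -P(a-x)  [x≤a] = -14·((16/3)-(8/5)) = -784/15 kN·m
Load 2 — triangular load w₀=2 kN/m (0→w₀ over full span):
  M_2 = w₀Lx/2 - w₀L²/3 - w₀x³/(6L) = 2·8·(8/5)/2 - 2·8²/3 - 2·(8/5)³/(6·8) = -11264/375 kN·m
Load 3 — point force P=20 kN at a=4 m (b=L-a=4):
  M_3 = -P(a-x)  [x≤a] = -20·(4-(8/5)) = -48 kN·m
Superposition: M = Σ M_i = -16288/125 kN·m ≈ -130.304000 kN·m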